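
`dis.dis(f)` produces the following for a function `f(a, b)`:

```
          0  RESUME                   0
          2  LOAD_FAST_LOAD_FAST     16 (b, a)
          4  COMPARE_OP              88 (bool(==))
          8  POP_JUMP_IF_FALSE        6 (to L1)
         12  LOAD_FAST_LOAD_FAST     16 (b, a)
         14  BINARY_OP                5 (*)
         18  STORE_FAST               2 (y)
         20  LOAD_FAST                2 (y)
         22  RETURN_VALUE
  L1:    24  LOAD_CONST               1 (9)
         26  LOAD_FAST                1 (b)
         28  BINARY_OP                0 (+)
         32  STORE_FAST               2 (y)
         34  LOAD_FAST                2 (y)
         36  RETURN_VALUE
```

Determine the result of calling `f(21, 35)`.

44

LOAD_FAST_LOAD_FAST b,a → push 35,21. Stack: [35, 21]
COMPARE_OP bool(==) → 35 vs 21 = False. Stack: [False]
POP_JUMP_IF_FALSE → pop False; jump. Stack: []
LOAD_CONST → push 9. Stack: [9]
LOAD_FAST b → push 35. Stack: [9, 35]
BINARY_OP + → 9 + 35 = 44. Stack: [44]
STORE_FAST y → y=44. Stack: []
LOAD_FAST y → push 44. Stack: [44]
RETURN_VALUE → return 44.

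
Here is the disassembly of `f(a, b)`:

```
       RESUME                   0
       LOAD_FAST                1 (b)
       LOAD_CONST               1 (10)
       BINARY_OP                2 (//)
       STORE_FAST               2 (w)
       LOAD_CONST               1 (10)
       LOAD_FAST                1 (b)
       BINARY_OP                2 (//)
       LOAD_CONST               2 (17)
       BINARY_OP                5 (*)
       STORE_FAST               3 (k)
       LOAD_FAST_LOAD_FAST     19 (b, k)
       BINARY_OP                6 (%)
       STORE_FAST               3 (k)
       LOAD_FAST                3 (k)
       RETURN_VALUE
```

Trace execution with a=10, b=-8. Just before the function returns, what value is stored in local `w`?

LOAD_FAST b → push -8. Stack: [-8]
LOAD_CONST → push 10. Stack: [-8, 10]
BINARY_OP // → -8 // 10 = -1. Stack: [-1]
STORE_FAST w → w=-1. Stack: []
LOAD_CONST → push 10. Stack: [10]
LOAD_FAST b → push -8. Stack: [10, -8]
BINARY_OP // → 10 // -8 = -2. Stack: [-2]
LOAD_CONST → push 17. Stack: [-2, 17]
BINARY_OP * → -2 * 17 = -34. Stack: [-34]
STORE_FAST k → k=-34. Stack: []
LOAD_FAST_LOAD_FAST b,k → push -8,-34. Stack: [-8, -34]
BINARY_OP % → -8 % -34 = -8. Stack: [-8]
STORE_FAST k → k=-8. Stack: []
LOAD_FAST k → push -8. Stack: [-8]
RETURN_VALUE → return -8.

-1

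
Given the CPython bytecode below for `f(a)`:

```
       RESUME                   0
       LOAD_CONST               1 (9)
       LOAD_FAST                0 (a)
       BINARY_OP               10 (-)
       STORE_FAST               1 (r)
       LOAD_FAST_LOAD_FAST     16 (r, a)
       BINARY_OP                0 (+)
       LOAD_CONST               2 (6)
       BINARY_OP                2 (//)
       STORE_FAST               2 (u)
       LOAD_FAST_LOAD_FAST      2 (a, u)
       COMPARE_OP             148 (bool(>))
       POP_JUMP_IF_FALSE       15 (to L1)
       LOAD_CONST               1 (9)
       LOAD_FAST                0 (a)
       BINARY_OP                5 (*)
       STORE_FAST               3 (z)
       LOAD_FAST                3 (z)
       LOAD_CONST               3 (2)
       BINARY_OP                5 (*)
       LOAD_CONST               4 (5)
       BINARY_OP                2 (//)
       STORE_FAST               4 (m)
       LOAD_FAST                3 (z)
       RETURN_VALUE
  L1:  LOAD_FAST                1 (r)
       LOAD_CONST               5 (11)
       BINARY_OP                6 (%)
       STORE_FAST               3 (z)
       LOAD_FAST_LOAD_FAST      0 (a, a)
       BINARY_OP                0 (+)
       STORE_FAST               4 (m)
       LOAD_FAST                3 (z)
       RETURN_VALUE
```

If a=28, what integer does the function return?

252

LOAD_CONST → push 9. Stack: [9]
LOAD_FAST a → push 28. Stack: [9, 28]
BINARY_OP - → 9 - 28 = -19. Stack: [-19]
STORE_FAST r → r=-19. Stack: []
LOAD_FAST_LOAD_FAST r,a → push -19,28. Stack: [-19, 28]
BINARY_OP + → -19 + 28 = 9. Stack: [9]
LOAD_CONST → push 6. Stack: [9, 6]
BINARY_OP // → 9 // 6 = 1. Stack: [1]
STORE_FAST u → u=1. Stack: []
LOAD_FAST_LOAD_FAST a,u → push 28,1. Stack: [28, 1]
COMPARE_OP bool(>) → 28 vs 1 = True. Stack: [True]
POP_JUMP_IF_FALSE → pop True; no jump. Stack: []
LOAD_CONST → push 9. Stack: [9]
LOAD_FAST a → push 28. Stack: [9, 28]
BINARY_OP * → 9 * 28 = 252. Stack: [252]
STORE_FAST z → z=252. Stack: []
LOAD_FAST z → push 252. Stack: [252]
LOAD_CONST → push 2. Stack: [252, 2]
BINARY_OP * → 252 * 2 = 504. Stack: [504]
LOAD_CONST → push 5. Stack: [504, 5]
BINARY_OP // → 504 // 5 = 100. Stack: [100]
STORE_FAST m → m=100. Stack: []
LOAD_FAST z → push 252. Stack: [252]
RETURN_VALUE → return 252.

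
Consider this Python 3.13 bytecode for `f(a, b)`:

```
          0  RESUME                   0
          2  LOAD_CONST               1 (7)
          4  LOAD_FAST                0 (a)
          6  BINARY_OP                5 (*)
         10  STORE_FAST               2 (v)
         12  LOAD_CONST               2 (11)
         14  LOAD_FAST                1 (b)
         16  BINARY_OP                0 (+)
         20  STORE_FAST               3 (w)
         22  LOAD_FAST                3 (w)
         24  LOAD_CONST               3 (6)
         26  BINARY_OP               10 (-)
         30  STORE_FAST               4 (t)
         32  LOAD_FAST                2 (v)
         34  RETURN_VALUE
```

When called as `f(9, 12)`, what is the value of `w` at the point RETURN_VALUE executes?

LOAD_CONST → push 7. Stack: [7]
LOAD_FAST a → push 9. Stack: [7, 9]
BINARY_OP * → 7 * 9 = 63. Stack: [63]
STORE_FAST v → v=63. Stack: []
LOAD_CONST → push 11. Stack: [11]
LOAD_FAST b → push 12. Stack: [11, 12]
BINARY_OP + → 11 + 12 = 23. Stack: [23]
STORE_FAST w → w=23. Stack: []
LOAD_FAST w → push 23. Stack: [23]
LOAD_CONST → push 6. Stack: [23, 6]
BINARY_OP - → 23 - 6 = 17. Stack: [17]
STORE_FAST t → t=17. Stack: []
LOAD_FAST v → push 63. Stack: [63]
RETURN_VALUE → return 63.

23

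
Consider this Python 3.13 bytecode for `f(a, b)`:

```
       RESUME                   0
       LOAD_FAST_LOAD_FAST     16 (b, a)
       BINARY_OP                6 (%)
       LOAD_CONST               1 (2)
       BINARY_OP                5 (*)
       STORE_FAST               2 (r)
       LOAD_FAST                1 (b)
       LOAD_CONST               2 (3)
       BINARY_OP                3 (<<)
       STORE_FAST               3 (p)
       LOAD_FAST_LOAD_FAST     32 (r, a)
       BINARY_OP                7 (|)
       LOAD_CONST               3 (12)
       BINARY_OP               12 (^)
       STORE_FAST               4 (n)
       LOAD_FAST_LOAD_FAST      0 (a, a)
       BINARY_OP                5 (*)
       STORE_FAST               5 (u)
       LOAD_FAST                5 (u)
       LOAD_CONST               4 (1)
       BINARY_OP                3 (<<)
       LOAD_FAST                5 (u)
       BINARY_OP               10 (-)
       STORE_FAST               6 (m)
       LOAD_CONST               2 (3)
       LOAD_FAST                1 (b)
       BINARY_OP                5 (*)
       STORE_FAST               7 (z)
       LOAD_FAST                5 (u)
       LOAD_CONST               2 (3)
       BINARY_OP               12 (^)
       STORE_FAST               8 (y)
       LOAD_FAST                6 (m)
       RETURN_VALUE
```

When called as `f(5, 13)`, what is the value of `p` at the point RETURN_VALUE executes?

104

LOAD_FAST_LOAD_FAST b,a → push 13,5. Stack: [13, 5]
BINARY_OP % → 13 % 5 = 3. Stack: [3]
LOAD_CONST → push 2. Stack: [3, 2]
BINARY_OP * → 3 * 2 = 6. Stack: [6]
STORE_FAST r → r=6. Stack: []
LOAD_FAST b → push 13. Stack: [13]
LOAD_CONST → push 3. Stack: [13, 3]
BINARY_OP << → 13 << 3 = 104. Stack: [104]
STORE_FAST p → p=104. Stack: []
LOAD_FAST_LOAD_FAST r,a → push 6,5. Stack: [6, 5]
BINARY_OP | → 6 | 5 = 7. Stack: [7]
LOAD_CONST → push 12. Stack: [7, 12]
BINARY_OP ^ → 7 ^ 12 = 11. Stack: [11]
STORE_FAST n → n=11. Stack: []
LOAD_FAST_LOAD_FAST a,a → push 5,5. Stack: [5, 5]
BINARY_OP * → 5 * 5 = 25. Stack: [25]
STORE_FAST u → u=25. Stack: []
LOAD_FAST u → push 25. Stack: [25]
LOAD_CONST → push 1. Stack: [25, 1]
BINARY_OP << → 25 << 1 = 50. Stack: [50]
LOAD_FAST u → push 25. Stack: [50, 25]
BINARY_OP - → 50 - 25 = 25. Stack: [25]
STORE_FAST m → m=25. Stack: []
LOAD_CONST → push 3. Stack: [3]
LOAD_FAST b → push 13. Stack: [3, 13]
BINARY_OP * → 3 * 13 = 39. Stack: [39]
STORE_FAST z → z=39. Stack: []
LOAD_FAST u → push 25. Stack: [25]
LOAD_CONST → push 3. Stack: [25, 3]
BINARY_OP ^ → 25 ^ 3 = 26. Stack: [26]
STORE_FAST y → y=26. Stack: []
LOAD_FAST m → push 25. Stack: [25]
RETURN_VALUE → return 25.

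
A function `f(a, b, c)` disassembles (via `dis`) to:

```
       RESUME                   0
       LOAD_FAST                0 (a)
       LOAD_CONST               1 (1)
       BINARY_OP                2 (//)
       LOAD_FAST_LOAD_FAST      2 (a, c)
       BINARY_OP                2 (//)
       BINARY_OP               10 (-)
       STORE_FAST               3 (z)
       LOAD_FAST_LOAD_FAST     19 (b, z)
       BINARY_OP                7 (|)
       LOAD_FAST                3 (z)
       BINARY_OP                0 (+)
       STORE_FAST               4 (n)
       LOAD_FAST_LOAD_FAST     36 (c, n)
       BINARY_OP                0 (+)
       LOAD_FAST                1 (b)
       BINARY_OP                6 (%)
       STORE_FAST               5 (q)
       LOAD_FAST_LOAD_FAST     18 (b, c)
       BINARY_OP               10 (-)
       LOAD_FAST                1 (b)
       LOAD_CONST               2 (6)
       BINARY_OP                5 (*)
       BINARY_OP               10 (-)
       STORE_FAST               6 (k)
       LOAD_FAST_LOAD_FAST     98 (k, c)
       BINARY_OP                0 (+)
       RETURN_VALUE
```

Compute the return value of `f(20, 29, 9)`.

LOAD_FAST a → push 20. Stack: [20]
LOAD_CONST → push 1. Stack: [20, 1]
BINARY_OP // → 20 // 1 = 20. Stack: [20]
LOAD_FAST_LOAD_FAST a,c → push 20,9. Stack: [20, 20, 9]
BINARY_OP // → 20 // 9 = 2. Stack: [20, 2]
BINARY_OP - → 20 - 2 = 18. Stack: [18]
STORE_FAST z → z=18. Stack: []
LOAD_FAST_LOAD_FAST b,z → push 29,18. Stack: [29, 18]
BINARY_OP | → 29 | 18 = 31. Stack: [31]
LOAD_FAST z → push 18. Stack: [31, 18]
BINARY_OP + → 31 + 18 = 49. Stack: [49]
STORE_FAST n → n=49. Stack: []
LOAD_FAST_LOAD_FAST c,n → push 9,49. Stack: [9, 49]
BINARY_OP + → 9 + 49 = 58. Stack: [58]
LOAD_FAST b → push 29. Stack: [58, 29]
BINARY_OP % → 58 % 29 = 0. Stack: [0]
STORE_FAST q → q=0. Stack: []
LOAD_FAST_LOAD_FAST b,c → push 29,9. Stack: [29, 9]
BINARY_OP - → 29 - 9 = 20. Stack: [20]
LOAD_FAST b → push 29. Stack: [20, 29]
LOAD_CONST → push 6. Stack: [20, 29, 6]
BINARY_OP * → 29 * 6 = 174. Stack: [20, 174]
BINARY_OP - → 20 - 174 = -154. Stack: [-154]
STORE_FAST k → k=-154. Stack: []
LOAD_FAST_LOAD_FAST k,c → push -154,9. Stack: [-154, 9]
BINARY_OP + → -154 + 9 = -145. Stack: [-145]
RETURN_VALUE → return -145.

-145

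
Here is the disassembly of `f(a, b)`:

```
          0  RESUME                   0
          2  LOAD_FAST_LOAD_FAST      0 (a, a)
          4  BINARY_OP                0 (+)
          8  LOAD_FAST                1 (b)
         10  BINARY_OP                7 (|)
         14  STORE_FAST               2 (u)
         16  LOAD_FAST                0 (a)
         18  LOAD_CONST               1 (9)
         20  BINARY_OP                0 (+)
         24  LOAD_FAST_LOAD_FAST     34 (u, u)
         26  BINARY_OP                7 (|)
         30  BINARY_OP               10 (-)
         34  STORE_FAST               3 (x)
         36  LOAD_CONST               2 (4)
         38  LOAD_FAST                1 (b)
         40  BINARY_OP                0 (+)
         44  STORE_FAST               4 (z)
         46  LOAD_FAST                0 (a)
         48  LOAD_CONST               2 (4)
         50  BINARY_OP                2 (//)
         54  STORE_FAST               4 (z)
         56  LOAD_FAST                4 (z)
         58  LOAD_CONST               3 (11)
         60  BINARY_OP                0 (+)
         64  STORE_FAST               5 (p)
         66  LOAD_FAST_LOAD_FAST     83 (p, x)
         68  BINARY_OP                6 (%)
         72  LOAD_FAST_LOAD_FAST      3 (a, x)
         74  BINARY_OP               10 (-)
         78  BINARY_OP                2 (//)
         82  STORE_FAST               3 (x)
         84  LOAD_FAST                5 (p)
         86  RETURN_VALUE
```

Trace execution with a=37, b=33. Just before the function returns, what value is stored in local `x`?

-1

LOAD_FAST_LOAD_FAST a,a → push 37,37. Stack: [37, 37]
BINARY_OP + → 37 + 37 = 74. Stack: [74]
LOAD_FAST b → push 33. Stack: [74, 33]
BINARY_OP | → 74 | 33 = 107. Stack: [107]
STORE_FAST u → u=107. Stack: []
LOAD_FAST a → push 37. Stack: [37]
LOAD_CONST → push 9. Stack: [37, 9]
BINARY_OP + → 37 + 9 = 46. Stack: [46]
LOAD_FAST_LOAD_FAST u,u → push 107,107. Stack: [46, 107, 107]
BINARY_OP | → 107 | 107 = 107. Stack: [46, 107]
BINARY_OP - → 46 - 107 = -61. Stack: [-61]
STORE_FAST x → x=-61. Stack: []
LOAD_CONST → push 4. Stack: [4]
LOAD_FAST b → push 33. Stack: [4, 33]
BINARY_OP + → 4 + 33 = 37. Stack: [37]
STORE_FAST z → z=37. Stack: []
LOAD_FAST a → push 37. Stack: [37]
LOAD_CONST → push 4. Stack: [37, 4]
BINARY_OP // → 37 // 4 = 9. Stack: [9]
STORE_FAST z → z=9. Stack: []
LOAD_FAST z → push 9. Stack: [9]
LOAD_CONST → push 11. Stack: [9, 11]
BINARY_OP + → 9 + 11 = 20. Stack: [20]
STORE_FAST p → p=20. Stack: []
LOAD_FAST_LOAD_FAST p,x → push 20,-61. Stack: [20, -61]
BINARY_OP % → 20 % -61 = -41. Stack: [-41]
LOAD_FAST_LOAD_FAST a,x → push 37,-61. Stack: [-41, 37, -61]
BINARY_OP - → 37 - -61 = 98. Stack: [-41, 98]
BINARY_OP // → -41 // 98 = -1. Stack: [-1]
STORE_FAST x → x=-1. Stack: []
LOAD_FAST p → push 20. Stack: [20]
RETURN_VALUE → return 20.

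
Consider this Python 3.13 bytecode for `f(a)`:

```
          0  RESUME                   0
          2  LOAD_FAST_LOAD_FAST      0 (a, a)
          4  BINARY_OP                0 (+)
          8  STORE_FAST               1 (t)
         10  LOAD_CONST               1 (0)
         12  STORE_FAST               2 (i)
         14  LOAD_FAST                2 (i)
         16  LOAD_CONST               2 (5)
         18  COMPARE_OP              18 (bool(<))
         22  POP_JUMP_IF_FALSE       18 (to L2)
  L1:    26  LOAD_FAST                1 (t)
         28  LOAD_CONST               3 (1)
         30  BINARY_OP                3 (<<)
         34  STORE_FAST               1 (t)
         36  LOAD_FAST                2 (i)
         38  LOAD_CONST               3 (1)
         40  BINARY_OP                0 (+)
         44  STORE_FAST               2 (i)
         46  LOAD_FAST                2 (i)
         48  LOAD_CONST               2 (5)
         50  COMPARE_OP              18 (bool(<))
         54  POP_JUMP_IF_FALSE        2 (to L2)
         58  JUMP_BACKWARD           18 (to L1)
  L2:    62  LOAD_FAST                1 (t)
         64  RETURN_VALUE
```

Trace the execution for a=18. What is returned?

1152

LOAD_FAST_LOAD_FAST a,a → push 18,18
BINARY_OP + → 18 + 18 = 36
STORE_FAST t → t=36
LOAD_CONST → push 0
STORE_FAST i → i=0
LOAD_FAST i → push 0
LOAD_CONST → push 5
COMPARE_OP bool(<) → 0 vs 5 = True
POP_JUMP_IF_FALSE → pop True; no jump
LOAD_FAST t → push 36
LOAD_CONST → push 1
BINARY_OP << → 36 << 1 = 72
STORE_FAST t → t=72
LOAD_FAST i → push 0
LOAD_CONST → push 1
BINARY_OP + → 0 + 1 = 1
STORE_FAST i → i=1
LOAD_FAST i → push 1
LOAD_CONST → push 5
COMPARE_OP bool(<) → 1 vs 5 = True
POP_JUMP_IF_FALSE → pop True; no jump
LOAD_FAST t → push 72
LOAD_CONST → push 1
BINARY_OP << → 72 << 1 = 144
STORE_FAST t → t=144
LOAD_FAST i → push 1
LOAD_CONST → push 1
BINARY_OP + → 1 + 1 = 2
STORE_FAST i → i=2
LOAD_FAST i → push 2
LOAD_CONST → push 5
COMPARE_OP bool(<) → 2 vs 5 = True
POP_JUMP_IF_FALSE → pop True; no jump
LOAD_FAST t → push 144
LOAD_CONST → push 1
BINARY_OP << → 144 << 1 = 288
STORE_FAST t → t=288
LOAD_FAST i → push 2
LOAD_CONST → push 1
BINARY_OP + → 2 + 1 = 3
STORE_FAST i → i=3
LOAD_FAST i → push 3
LOAD_CONST → push 5
COMPARE_OP bool(<) → 3 vs 5 = True
POP_JUMP_IF_FALSE → pop True; no jump
LOAD_FAST t → push 288
LOAD_CONST → push 1
BINARY_OP << → 288 << 1 = 576
STORE_FAST t → t=576
LOAD_FAST i → push 3
LOAD_CONST → push 1
BINARY_OP + → 3 + 1 = 4
STORE_FAST i → i=4
LOAD_FAST i → push 4
LOAD_CONST → push 5
COMPARE_OP bool(<) → 4 vs 5 = True
POP_JUMP_IF_FALSE → pop True; no jump
LOAD_FAST t → push 576
LOAD_CONST → push 1
BINARY_OP << → 576 << 1 = 1152
STORE_FAST t → t=1152
LOAD_FAST i → push 4
LOAD_CONST → push 1
BINARY_OP + → 4 + 1 = 5
STORE_FAST i → i=5
LOAD_FAST i → push 5
LOAD_CONST → push 5
COMPARE_OP bool(<) → 5 vs 5 = False
POP_JUMP_IF_FALSE → pop False; jump
LOAD_FAST t → push 1152
RETURN_VALUE → return 1152.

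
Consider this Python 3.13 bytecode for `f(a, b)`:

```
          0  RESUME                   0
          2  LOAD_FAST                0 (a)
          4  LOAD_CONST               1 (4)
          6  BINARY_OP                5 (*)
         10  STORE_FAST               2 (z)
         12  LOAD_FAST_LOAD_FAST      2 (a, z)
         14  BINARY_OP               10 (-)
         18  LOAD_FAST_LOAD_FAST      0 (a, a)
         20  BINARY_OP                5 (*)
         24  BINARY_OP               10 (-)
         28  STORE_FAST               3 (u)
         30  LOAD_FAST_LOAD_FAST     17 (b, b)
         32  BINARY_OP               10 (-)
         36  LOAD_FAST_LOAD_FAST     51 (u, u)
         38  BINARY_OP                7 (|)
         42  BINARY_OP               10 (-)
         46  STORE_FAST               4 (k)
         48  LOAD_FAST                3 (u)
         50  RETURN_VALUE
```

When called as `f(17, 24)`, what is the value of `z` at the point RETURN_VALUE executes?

LOAD_FAST a → push 17. Stack: [17]
LOAD_CONST → push 4. Stack: [17, 4]
BINARY_OP * → 17 * 4 = 68. Stack: [68]
STORE_FAST z → z=68. Stack: []
LOAD_FAST_LOAD_FAST a,z → push 17,68. Stack: [17, 68]
BINARY_OP - → 17 - 68 = -51. Stack: [-51]
LOAD_FAST_LOAD_FAST a,a → push 17,17. Stack: [-51, 17, 17]
BINARY_OP * → 17 * 17 = 289. Stack: [-51, 289]
BINARY_OP - → -51 - 289 = -340. Stack: [-340]
STORE_FAST u → u=-340. Stack: []
LOAD_FAST_LOAD_FAST b,b → push 24,24. Stack: [24, 24]
BINARY_OP - → 24 - 24 = 0. Stack: [0]
LOAD_FAST_LOAD_FAST u,u → push -340,-340. Stack: [0, -340, -340]
BINARY_OP | → -340 | -340 = -340. Stack: [0, -340]
BINARY_OP - → 0 - -340 = 340. Stack: [340]
STORE_FAST k → k=340. Stack: []
LOAD_FAST u → push -340. Stack: [-340]
RETURN_VALUE → return -340.

68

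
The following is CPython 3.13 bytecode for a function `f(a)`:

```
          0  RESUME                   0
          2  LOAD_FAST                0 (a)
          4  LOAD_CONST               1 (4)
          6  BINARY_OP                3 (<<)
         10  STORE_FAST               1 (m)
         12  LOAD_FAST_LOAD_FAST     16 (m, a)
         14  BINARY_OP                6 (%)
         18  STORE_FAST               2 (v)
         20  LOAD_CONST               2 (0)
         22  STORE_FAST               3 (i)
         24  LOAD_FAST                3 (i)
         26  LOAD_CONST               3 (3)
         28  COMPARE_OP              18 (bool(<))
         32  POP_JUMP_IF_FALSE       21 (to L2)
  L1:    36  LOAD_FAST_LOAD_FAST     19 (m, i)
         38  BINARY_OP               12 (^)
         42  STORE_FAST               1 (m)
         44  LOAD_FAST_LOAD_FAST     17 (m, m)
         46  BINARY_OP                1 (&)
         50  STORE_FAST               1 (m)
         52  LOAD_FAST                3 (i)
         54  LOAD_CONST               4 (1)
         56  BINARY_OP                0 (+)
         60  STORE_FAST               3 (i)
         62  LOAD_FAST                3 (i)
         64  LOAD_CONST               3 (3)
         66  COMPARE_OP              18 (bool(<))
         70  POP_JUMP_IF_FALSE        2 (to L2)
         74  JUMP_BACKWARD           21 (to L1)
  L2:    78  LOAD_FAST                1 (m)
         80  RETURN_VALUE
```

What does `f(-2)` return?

-29

LOAD_FAST a → push -2. Stack: [-2]
LOAD_CONST → push 4. Stack: [-2, 4]
BINARY_OP << → -2 << 4 = -32. Stack: [-32]
STORE_FAST m → m=-32. Stack: []
LOAD_FAST_LOAD_FAST m,a → push -32,-2. Stack: [-32, -2]
BINARY_OP % → -32 % -2 = 0. Stack: [0]
STORE_FAST v → v=0. Stack: []
LOAD_CONST → push 0. Stack: [0]
STORE_FAST i → i=0. Stack: []
LOAD_FAST i → push 0. Stack: [0]
LOAD_CONST → push 3. Stack: [0, 3]
COMPARE_OP bool(<) → 0 vs 3 = True. Stack: [True]
POP_JUMP_IF_FALSE → pop True; no jump. Stack: []
LOAD_FAST_LOAD_FAST m,i → push -32,0. Stack: [-32, 0]
BINARY_OP ^ → -32 ^ 0 = -32. Stack: [-32]
STORE_FAST m → m=-32. Stack: []
LOAD_FAST_LOAD_FAST m,m → push -32,-32. Stack: [-32, -32]
BINARY_OP & → -32 & -32 = -32. Stack: [-32]
STORE_FAST m → m=-32. Stack: []
LOAD_FAST i → push 0. Stack: [0]
LOAD_CONST → push 1. Stack: [0, 1]
BINARY_OP + → 0 + 1 = 1. Stack: [1]
STORE_FAST i → i=1. Stack: []
LOAD_FAST i → push 1. Stack: [1]
LOAD_CONST → push 3. Stack: [1, 3]
COMPARE_OP bool(<) → 1 vs 3 = True. Stack: [True]
POP_JUMP_IF_FALSE → pop True; no jump. Stack: []
LOAD_FAST_LOAD_FAST m,i → push -32,1. Stack: [-32, 1]
BINARY_OP ^ → -32 ^ 1 = -31. Stack: [-31]
STORE_FAST m → m=-31. Stack: []
LOAD_FAST_LOAD_FAST m,m → push -31,-31. Stack: [-31, -31]
BINARY_OP & → -31 & -31 = -31. Stack: [-31]
STORE_FAST m → m=-31. Stack: []
LOAD_FAST i → push 1. Stack: [1]
LOAD_CONST → push 1. Stack: [1, 1]
BINARY_OP + → 1 + 1 = 2. Stack: [2]
STORE_FAST i → i=2. Stack: []
LOAD_FAST i → push 2. Stack: [2]
LOAD_CONST → push 3. Stack: [2, 3]
COMPARE_OP bool(<) → 2 vs 3 = True. Stack: [True]
POP_JUMP_IF_FALSE → pop True; no jump. Stack: []
LOAD_FAST_LOAD_FAST m,i → push -31,2. Stack: [-31, 2]
BINARY_OP ^ → -31 ^ 2 = -29. Stack: [-29]
STORE_FAST m → m=-29. Stack: []
LOAD_FAST_LOAD_FAST m,m → push -29,-29. Stack: [-29, -29]
BINARY_OP & → -29 & -29 = -29. Stack: [-29]
STORE_FAST m → m=-29. Stack: []
LOAD_FAST i → push 2. Stack: [2]
LOAD_CONST → push 1. Stack: [2, 1]
BINARY_OP + → 2 + 1 = 3. Stack: [3]
STORE_FAST i → i=3. Stack: []
LOAD_FAST i → push 3. Stack: [3]
LOAD_CONST → push 3. Stack: [3, 3]
COMPARE_OP bool(<) → 3 vs 3 = False. Stack: [False]
POP_JUMP_IF_FALSE → pop False; jump. Stack: []
LOAD_FAST m → push -29. Stack: [-29]
RETURN_VALUE → return -29.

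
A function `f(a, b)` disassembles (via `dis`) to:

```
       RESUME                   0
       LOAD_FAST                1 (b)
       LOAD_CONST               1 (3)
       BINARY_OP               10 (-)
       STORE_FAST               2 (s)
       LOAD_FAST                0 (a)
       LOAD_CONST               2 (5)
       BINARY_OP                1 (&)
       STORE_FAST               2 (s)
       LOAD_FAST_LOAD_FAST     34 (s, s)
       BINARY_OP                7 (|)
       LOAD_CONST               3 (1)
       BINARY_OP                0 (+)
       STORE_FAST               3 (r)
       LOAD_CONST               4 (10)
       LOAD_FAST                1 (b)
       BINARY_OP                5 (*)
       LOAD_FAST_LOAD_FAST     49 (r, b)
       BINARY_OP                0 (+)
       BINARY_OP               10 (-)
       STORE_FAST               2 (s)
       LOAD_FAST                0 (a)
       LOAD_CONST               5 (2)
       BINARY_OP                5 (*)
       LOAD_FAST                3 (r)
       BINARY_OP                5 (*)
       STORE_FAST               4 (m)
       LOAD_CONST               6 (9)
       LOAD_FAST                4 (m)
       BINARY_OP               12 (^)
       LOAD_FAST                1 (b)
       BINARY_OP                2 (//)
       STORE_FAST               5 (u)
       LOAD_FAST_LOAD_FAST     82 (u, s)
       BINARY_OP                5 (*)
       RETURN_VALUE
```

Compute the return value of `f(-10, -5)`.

-1050

LOAD_FAST b → push -5. Stack: [-5]
LOAD_CONST → push 3. Stack: [-5, 3]
BINARY_OP - → -5 - 3 = -8. Stack: [-8]
STORE_FAST s → s=-8. Stack: []
LOAD_FAST a → push -10. Stack: [-10]
LOAD_CONST → push 5. Stack: [-10, 5]
BINARY_OP & → -10 & 5 = 4. Stack: [4]
STORE_FAST s → s=4. Stack: []
LOAD_FAST_LOAD_FAST s,s → push 4,4. Stack: [4, 4]
BINARY_OP | → 4 | 4 = 4. Stack: [4]
LOAD_CONST → push 1. Stack: [4, 1]
BINARY_OP + → 4 + 1 = 5. Stack: [5]
STORE_FAST r → r=5. Stack: []
LOAD_CONST → push 10. Stack: [10]
LOAD_FAST b → push -5. Stack: [10, -5]
BINARY_OP * → 10 * -5 = -50. Stack: [-50]
LOAD_FAST_LOAD_FAST r,b → push 5,-5. Stack: [-50, 5, -5]
BINARY_OP + → 5 + -5 = 0. Stack: [-50, 0]
BINARY_OP - → -50 - 0 = -50. Stack: [-50]
STORE_FAST s → s=-50. Stack: []
LOAD_FAST a → push -10. Stack: [-10]
LOAD_CONST → push 2. Stack: [-10, 2]
BINARY_OP * → -10 * 2 = -20. Stack: [-20]
LOAD_FAST r → push 5. Stack: [-20, 5]
BINARY_OP * → -20 * 5 = -100. Stack: [-100]
STORE_FAST m → m=-100. Stack: []
LOAD_CONST → push 9. Stack: [9]
LOAD_FAST m → push -100. Stack: [9, -100]
BINARY_OP ^ → 9 ^ -100 = -107. Stack: [-107]
LOAD_FAST b → push -5. Stack: [-107, -5]
BINARY_OP // → -107 // -5 = 21. Stack: [21]
STORE_FAST u → u=21. Stack: []
LOAD_FAST_LOAD_FAST u,s → push 21,-50. Stack: [21, -50]
BINARY_OP * → 21 * -50 = -1050. Stack: [-1050]
RETURN_VALUE → return -1050.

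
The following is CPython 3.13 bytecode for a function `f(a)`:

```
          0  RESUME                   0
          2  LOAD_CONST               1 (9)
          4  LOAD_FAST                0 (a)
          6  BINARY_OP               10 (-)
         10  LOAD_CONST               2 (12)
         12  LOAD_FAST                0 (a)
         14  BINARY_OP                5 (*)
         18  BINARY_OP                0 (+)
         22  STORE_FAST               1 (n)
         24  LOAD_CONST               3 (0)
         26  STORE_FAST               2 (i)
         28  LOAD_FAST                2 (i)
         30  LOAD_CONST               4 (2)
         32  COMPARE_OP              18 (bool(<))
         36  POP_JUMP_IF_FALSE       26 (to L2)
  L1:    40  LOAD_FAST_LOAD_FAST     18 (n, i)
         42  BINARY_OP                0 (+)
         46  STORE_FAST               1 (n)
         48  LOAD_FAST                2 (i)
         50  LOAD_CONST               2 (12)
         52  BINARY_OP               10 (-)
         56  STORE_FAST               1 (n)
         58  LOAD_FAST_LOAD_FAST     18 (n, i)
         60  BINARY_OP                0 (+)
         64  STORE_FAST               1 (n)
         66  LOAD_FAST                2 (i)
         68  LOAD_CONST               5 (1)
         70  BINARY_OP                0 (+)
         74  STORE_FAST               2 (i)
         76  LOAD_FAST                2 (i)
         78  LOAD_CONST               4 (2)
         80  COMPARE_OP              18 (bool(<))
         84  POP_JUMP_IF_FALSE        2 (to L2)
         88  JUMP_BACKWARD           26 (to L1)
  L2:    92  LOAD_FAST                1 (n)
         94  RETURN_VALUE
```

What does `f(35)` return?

LOAD_CONST → push 9. Stack: [9]
LOAD_FAST a → push 35. Stack: [9, 35]
BINARY_OP - → 9 - 35 = -26. Stack: [-26]
LOAD_CONST → push 12. Stack: [-26, 12]
LOAD_FAST a → push 35. Stack: [-26, 12, 35]
BINARY_OP * → 12 * 35 = 420. Stack: [-26, 420]
BINARY_OP + → -26 + 420 = 394. Stack: [394]
STORE_FAST n → n=394. Stack: []
LOAD_CONST → push 0. Stack: [0]
STORE_FAST i → i=0. Stack: []
LOAD_FAST i → push 0. Stack: [0]
LOAD_CONST → push 2. Stack: [0, 2]
COMPARE_OP bool(<) → 0 vs 2 = True. Stack: [True]
POP_JUMP_IF_FALSE → pop True; no jump. Stack: []
LOAD_FAST_LOAD_FAST n,i → push 394,0. Stack: [394, 0]
BINARY_OP + → 394 + 0 = 394. Stack: [394]
STORE_FAST n → n=394. Stack: []
LOAD_FAST i → push 0. Stack: [0]
LOAD_CONST → push 12. Stack: [0, 12]
BINARY_OP - → 0 - 12 = -12. Stack: [-12]
STORE_FAST n → n=-12. Stack: []
LOAD_FAST_LOAD_FAST n,i → push -12,0. Stack: [-12, 0]
BINARY_OP + → -12 + 0 = -12. Stack: [-12]
STORE_FAST n → n=-12. Stack: []
LOAD_FAST i → push 0. Stack: [0]
LOAD_CONST → push 1. Stack: [0, 1]
BINARY_OP + → 0 + 1 = 1. Stack: [1]
STORE_FAST i → i=1. Stack: []
LOAD_FAST i → push 1. Stack: [1]
LOAD_CONST → push 2. Stack: [1, 2]
COMPARE_OP bool(<) → 1 vs 2 = True. Stack: [True]
POP_JUMP_IF_FALSE → pop True; no jump. Stack: []
LOAD_FAST_LOAD_FAST n,i → push -12,1. Stack: [-12, 1]
BINARY_OP + → -12 + 1 = -11. Stack: [-11]
STORE_FAST n → n=-11. Stack: []
LOAD_FAST i → push 1. Stack: [1]
LOAD_CONST → push 12. Stack: [1, 12]
BINARY_OP - → 1 - 12 = -11. Stack: [-11]
STORE_FAST n → n=-11. Stack: []
LOAD_FAST_LOAD_FAST n,i → push -11,1. Stack: [-11, 1]
BINARY_OP + → -11 + 1 = -10. Stack: [-10]
STORE_FAST n → n=-10. Stack: []
LOAD_FAST i → push 1. Stack: [1]
LOAD_CONST → push 1. Stack: [1, 1]
BINARY_OP + → 1 + 1 = 2. Stack: [2]
STORE_FAST i → i=2. Stack: []
LOAD_FAST i → push 2. Stack: [2]
LOAD_CONST → push 2. Stack: [2, 2]
COMPARE_OP bool(<) → 2 vs 2 = False. Stack: [False]
POP_JUMP_IF_FALSE → pop False; jump. Stack: []
LOAD_FAST n → push -10. Stack: [-10]
RETURN_VALUE → return -10.

-10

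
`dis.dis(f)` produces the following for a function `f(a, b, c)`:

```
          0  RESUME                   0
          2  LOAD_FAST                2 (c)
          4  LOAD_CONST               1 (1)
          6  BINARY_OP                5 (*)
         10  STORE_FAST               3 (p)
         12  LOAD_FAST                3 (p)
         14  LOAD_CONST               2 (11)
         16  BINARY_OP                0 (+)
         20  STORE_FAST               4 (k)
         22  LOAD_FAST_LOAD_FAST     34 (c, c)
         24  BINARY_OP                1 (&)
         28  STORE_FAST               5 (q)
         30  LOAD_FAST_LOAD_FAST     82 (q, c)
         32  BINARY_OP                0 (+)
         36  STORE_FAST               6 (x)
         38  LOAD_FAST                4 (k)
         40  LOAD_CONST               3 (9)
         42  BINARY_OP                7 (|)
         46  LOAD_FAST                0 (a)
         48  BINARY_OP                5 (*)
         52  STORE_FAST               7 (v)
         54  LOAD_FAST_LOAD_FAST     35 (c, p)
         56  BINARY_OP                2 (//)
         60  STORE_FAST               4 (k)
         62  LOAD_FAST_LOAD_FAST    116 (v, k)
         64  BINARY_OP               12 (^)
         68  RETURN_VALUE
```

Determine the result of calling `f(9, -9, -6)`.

LOAD_FAST c → push -6. Stack: [-6]
LOAD_CONST → push 1. Stack: [-6, 1]
BINARY_OP * → -6 * 1 = -6. Stack: [-6]
STORE_FAST p → p=-6. Stack: []
LOAD_FAST p → push -6. Stack: [-6]
LOAD_CONST → push 11. Stack: [-6, 11]
BINARY_OP + → -6 + 11 = 5. Stack: [5]
STORE_FAST k → k=5. Stack: []
LOAD_FAST_LOAD_FAST c,c → push -6,-6. Stack: [-6, -6]
BINARY_OP & → -6 & -6 = -6. Stack: [-6]
STORE_FAST q → q=-6. Stack: []
LOAD_FAST_LOAD_FAST q,c → push -6,-6. Stack: [-6, -6]
BINARY_OP + → -6 + -6 = -12. Stack: [-12]
STORE_FAST x → x=-12. Stack: []
LOAD_FAST k → push 5. Stack: [5]
LOAD_CONST → push 9. Stack: [5, 9]
BINARY_OP | → 5 | 9 = 13. Stack: [13]
LOAD_FAST a → push 9. Stack: [13, 9]
BINARY_OP * → 13 * 9 = 117. Stack: [117]
STORE_FAST v → v=117. Stack: []
LOAD_FAST_LOAD_FAST c,p → push -6,-6. Stack: [-6, -6]
BINARY_OP // → -6 // -6 = 1. Stack: [1]
STORE_FAST k → k=1. Stack: []
LOAD_FAST_LOAD_FAST v,k → push 117,1. Stack: [117, 1]
BINARY_OP ^ → 117 ^ 1 = 116. Stack: [116]
RETURN_VALUE → return 116.

116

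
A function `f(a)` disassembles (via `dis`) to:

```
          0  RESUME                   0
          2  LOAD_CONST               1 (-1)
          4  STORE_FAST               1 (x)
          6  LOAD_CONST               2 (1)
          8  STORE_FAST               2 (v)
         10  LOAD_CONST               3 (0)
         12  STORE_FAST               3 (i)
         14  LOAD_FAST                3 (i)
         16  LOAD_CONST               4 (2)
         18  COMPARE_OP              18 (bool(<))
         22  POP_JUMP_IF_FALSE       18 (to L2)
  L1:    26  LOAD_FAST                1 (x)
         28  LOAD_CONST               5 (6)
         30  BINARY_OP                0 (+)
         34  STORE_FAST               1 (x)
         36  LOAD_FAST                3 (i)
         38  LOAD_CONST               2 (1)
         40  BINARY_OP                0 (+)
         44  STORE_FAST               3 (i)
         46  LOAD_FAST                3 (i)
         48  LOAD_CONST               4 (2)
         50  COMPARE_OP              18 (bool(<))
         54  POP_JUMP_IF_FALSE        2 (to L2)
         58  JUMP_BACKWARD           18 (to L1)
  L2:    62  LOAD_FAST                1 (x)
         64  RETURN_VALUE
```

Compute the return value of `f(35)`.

11

LOAD_CONST → push -1. Stack: [-1]
STORE_FAST x → x=-1. Stack: []
LOAD_CONST → push 1. Stack: [1]
STORE_FAST v → v=1. Stack: []
LOAD_CONST → push 0. Stack: [0]
STORE_FAST i → i=0. Stack: []
LOAD_FAST i → push 0. Stack: [0]
LOAD_CONST → push 2. Stack: [0, 2]
COMPARE_OP bool(<) → 0 vs 2 = True. Stack: [True]
POP_JUMP_IF_FALSE → pop True; no jump. Stack: []
LOAD_FAST x → push -1. Stack: [-1]
LOAD_CONST → push 6. Stack: [-1, 6]
BINARY_OP + → -1 + 6 = 5. Stack: [5]
STORE_FAST x → x=5. Stack: []
LOAD_FAST i → push 0. Stack: [0]
LOAD_CONST → push 1. Stack: [0, 1]
BINARY_OP + → 0 + 1 = 1. Stack: [1]
STORE_FAST i → i=1. Stack: []
LOAD_FAST i → push 1. Stack: [1]
LOAD_CONST → push 2. Stack: [1, 2]
COMPARE_OP bool(<) → 1 vs 2 = True. Stack: [True]
POP_JUMP_IF_FALSE → pop True; no jump. Stack: []
LOAD_FAST x → push 5. Stack: [5]
LOAD_CONST → push 6. Stack: [5, 6]
BINARY_OP + → 5 + 6 = 11. Stack: [11]
STORE_FAST x → x=11. Stack: []
LOAD_FAST i → push 1. Stack: [1]
LOAD_CONST → push 1. Stack: [1, 1]
BINARY_OP + → 1 + 1 = 2. Stack: [2]
STORE_FAST i → i=2. Stack: []
LOAD_FAST i → push 2. Stack: [2]
LOAD_CONST → push 2. Stack: [2, 2]
COMPARE_OP bool(<) → 2 vs 2 = False. Stack: [False]
POP_JUMP_IF_FALSE → pop False; jump. Stack: []
LOAD_FAST x → push 11. Stack: [11]
RETURN_VALUE → return 11.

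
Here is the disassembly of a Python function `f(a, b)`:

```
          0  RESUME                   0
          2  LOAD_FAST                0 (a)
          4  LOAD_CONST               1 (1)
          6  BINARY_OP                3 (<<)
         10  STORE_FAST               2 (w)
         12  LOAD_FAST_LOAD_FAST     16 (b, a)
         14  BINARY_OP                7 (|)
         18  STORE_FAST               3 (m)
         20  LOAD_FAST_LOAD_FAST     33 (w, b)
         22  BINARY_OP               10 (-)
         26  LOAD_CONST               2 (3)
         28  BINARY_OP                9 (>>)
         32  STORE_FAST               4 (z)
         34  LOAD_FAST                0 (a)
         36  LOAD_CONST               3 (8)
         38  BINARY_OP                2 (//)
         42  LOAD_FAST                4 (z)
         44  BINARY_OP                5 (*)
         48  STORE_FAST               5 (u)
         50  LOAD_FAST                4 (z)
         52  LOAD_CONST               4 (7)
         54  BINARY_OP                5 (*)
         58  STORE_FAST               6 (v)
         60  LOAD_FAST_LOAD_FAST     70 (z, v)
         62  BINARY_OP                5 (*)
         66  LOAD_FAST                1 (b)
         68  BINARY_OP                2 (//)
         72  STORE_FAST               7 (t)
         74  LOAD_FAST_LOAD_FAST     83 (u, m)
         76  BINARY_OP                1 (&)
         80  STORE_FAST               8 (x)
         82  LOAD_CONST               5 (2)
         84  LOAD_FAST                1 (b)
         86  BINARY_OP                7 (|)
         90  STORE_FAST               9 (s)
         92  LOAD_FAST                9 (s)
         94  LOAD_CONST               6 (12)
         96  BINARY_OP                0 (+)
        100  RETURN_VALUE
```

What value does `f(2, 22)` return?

LOAD_FAST a → push 2. Stack: [2]
LOAD_CONST → push 1. Stack: [2, 1]
BINARY_OP << → 2 << 1 = 4. Stack: [4]
STORE_FAST w → w=4. Stack: []
LOAD_FAST_LOAD_FAST b,a → push 22,2. Stack: [22, 2]
BINARY_OP | → 22 | 2 = 22. Stack: [22]
STORE_FAST m → m=22. Stack: []
LOAD_FAST_LOAD_FAST w,b → push 4,22. Stack: [4, 22]
BINARY_OP - → 4 - 22 = -18. Stack: [-18]
LOAD_CONST → push 3. Stack: [-18, 3]
BINARY_OP >> → -18 >> 3 = -3. Stack: [-3]
STORE_FAST z → z=-3. Stack: []
LOAD_FAST a → push 2. Stack: [2]
LOAD_CONST → push 8. Stack: [2, 8]
BINARY_OP // → 2 // 8 = 0. Stack: [0]
LOAD_FAST z → push -3. Stack: [0, -3]
BINARY_OP * → 0 * -3 = 0. Stack: [0]
STORE_FAST u → u=0. Stack: []
LOAD_FAST z → push -3. Stack: [-3]
LOAD_CONST → push 7. Stack: [-3, 7]
BINARY_OP * → -3 * 7 = -21. Stack: [-21]
STORE_FAST v → v=-21. Stack: []
LOAD_FAST_LOAD_FAST z,v → push -3,-21. Stack: [-3, -21]
BINARY_OP * → -3 * -21 = 63. Stack: [63]
LOAD_FAST b → push 22. Stack: [63, 22]
BINARY_OP // → 63 // 22 = 2. Stack: [2]
STORE_FAST t → t=2. Stack: []
LOAD_FAST_LOAD_FAST u,m → push 0,22. Stack: [0, 22]
BINARY_OP & → 0 & 22 = 0. Stack: [0]
STORE_FAST x → x=0. Stack: []
LOAD_CONST → push 2. Stack: [2]
LOAD_FAST b → push 22. Stack: [2, 22]
BINARY_OP | → 2 | 22 = 22. Stack: [22]
STORE_FAST s → s=22. Stack: []
LOAD_FAST s → push 22. Stack: [22]
LOAD_CONST → push 12. Stack: [22, 12]
BINARY_OP + → 22 + 12 = 34. Stack: [34]
RETURN_VALUE → return 34.

34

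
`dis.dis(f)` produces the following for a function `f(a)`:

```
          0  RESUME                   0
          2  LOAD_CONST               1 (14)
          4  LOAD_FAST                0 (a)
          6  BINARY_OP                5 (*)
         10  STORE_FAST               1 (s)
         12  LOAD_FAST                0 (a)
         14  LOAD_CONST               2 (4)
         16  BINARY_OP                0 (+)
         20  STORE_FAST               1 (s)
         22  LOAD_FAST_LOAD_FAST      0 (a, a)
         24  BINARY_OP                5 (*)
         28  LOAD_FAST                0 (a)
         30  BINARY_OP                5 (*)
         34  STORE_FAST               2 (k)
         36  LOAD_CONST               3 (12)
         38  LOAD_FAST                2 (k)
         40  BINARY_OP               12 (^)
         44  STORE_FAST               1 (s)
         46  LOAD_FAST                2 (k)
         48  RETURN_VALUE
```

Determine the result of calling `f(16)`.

4096

LOAD_CONST → push 14. Stack: [14]
LOAD_FAST a → push 16. Stack: [14, 16]
BINARY_OP * → 14 * 16 = 224. Stack: [224]
STORE_FAST s → s=224. Stack: []
LOAD_FAST a → push 16. Stack: [16]
LOAD_CONST → push 4. Stack: [16, 4]
BINARY_OP + → 16 + 4 = 20. Stack: [20]
STORE_FAST s → s=20. Stack: []
LOAD_FAST_LOAD_FAST a,a → push 16,16. Stack: [16, 16]
BINARY_OP * → 16 * 16 = 256. Stack: [256]
LOAD_FAST a → push 16. Stack: [256, 16]
BINARY_OP * → 256 * 16 = 4096. Stack: [4096]
STORE_FAST k → k=4096. Stack: []
LOAD_CONST → push 12. Stack: [12]
LOAD_FAST k → push 4096. Stack: [12, 4096]
BINARY_OP ^ → 12 ^ 4096 = 4108. Stack: [4108]
STORE_FAST s → s=4108. Stack: []
LOAD_FAST k → push 4096. Stack: [4096]
RETURN_VALUE → return 4096.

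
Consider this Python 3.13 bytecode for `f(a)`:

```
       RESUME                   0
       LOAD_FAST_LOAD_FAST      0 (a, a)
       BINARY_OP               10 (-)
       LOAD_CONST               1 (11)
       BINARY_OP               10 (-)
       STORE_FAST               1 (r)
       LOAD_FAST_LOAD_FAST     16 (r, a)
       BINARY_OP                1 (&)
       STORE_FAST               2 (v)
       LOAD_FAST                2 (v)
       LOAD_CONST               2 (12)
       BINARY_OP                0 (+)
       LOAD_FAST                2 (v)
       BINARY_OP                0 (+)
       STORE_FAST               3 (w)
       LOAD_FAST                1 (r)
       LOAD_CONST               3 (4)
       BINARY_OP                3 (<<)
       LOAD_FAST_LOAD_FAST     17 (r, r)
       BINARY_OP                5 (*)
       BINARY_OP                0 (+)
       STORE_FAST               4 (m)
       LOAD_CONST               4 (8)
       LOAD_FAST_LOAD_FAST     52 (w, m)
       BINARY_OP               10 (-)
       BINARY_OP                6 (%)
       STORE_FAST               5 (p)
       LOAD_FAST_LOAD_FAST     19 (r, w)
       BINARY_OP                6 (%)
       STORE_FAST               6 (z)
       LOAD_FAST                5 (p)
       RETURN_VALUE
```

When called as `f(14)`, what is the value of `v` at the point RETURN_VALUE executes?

4

LOAD_FAST_LOAD_FAST a,a → push 14,14. Stack: [14, 14]
BINARY_OP - → 14 - 14 = 0. Stack: [0]
LOAD_CONST → push 11. Stack: [0, 11]
BINARY_OP - → 0 - 11 = -11. Stack: [-11]
STORE_FAST r → r=-11. Stack: []
LOAD_FAST_LOAD_FAST r,a → push -11,14. Stack: [-11, 14]
BINARY_OP & → -11 & 14 = 4. Stack: [4]
STORE_FAST v → v=4. Stack: []
LOAD_FAST v → push 4. Stack: [4]
LOAD_CONST → push 12. Stack: [4, 12]
BINARY_OP + → 4 + 12 = 16. Stack: [16]
LOAD_FAST v → push 4. Stack: [16, 4]
BINARY_OP + → 16 + 4 = 20. Stack: [20]
STORE_FAST w → w=20. Stack: []
LOAD_FAST r → push -11. Stack: [-11]
LOAD_CONST → push 4. Stack: [-11, 4]
BINARY_OP << → -11 << 4 = -176. Stack: [-176]
LOAD_FAST_LOAD_FAST r,r → push -11,-11. Stack: [-176, -11, -11]
BINARY_OP * → -11 * -11 = 121. Stack: [-176, 121]
BINARY_OP + → -176 + 121 = -55. Stack: [-55]
STORE_FAST m → m=-55. Stack: []
LOAD_CONST → push 8. Stack: [8]
LOAD_FAST_LOAD_FAST w,m → push 20,-55. Stack: [8, 20, -55]
BINARY_OP - → 20 - -55 = 75. Stack: [8, 75]
BINARY_OP % → 8 % 75 = 8. Stack: [8]
STORE_FAST p → p=8. Stack: []
LOAD_FAST_LOAD_FAST r,w → push -11,20. Stack: [-11, 20]
BINARY_OP % → -11 % 20 = 9. Stack: [9]
STORE_FAST z → z=9. Stack: []
LOAD_FAST p → push 8. Stack: [8]
RETURN_VALUE → return 8.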